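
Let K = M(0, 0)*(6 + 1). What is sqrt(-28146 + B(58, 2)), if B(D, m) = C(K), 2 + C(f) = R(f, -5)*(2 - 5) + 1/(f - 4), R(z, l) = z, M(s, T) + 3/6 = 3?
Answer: I*sqrt(9136938)/18 ≈ 167.93*I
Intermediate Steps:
M(s, T) = 5/2 (M(s, T) = -1/2 + 3 = 5/2)
K = 35/2 (K = 5*(6 + 1)/2 = (5/2)*7 = 35/2 ≈ 17.500)
C(f) = -2 + 1/(-4 + f) - 3*f (C(f) = -2 + (f*(2 - 5) + 1/(f - 4)) = -2 + (f*(-3) + 1/(-4 + f)) = -2 + (-3*f + 1/(-4 + f)) = -2 + (1/(-4 + f) - 3*f) = -2 + 1/(-4 + f) - 3*f)
B(D, m) = -2939/54 (B(D, m) = (9 - 3*(35/2)**2 + 10*(35/2))/(-4 + 35/2) = (9 - 3*1225/4 + 175)/(27/2) = 2*(9 - 3675/4 + 175)/27 = (2/27)*(-2939/4) = -2939/54)
sqrt(-28146 + B(58, 2)) = sqrt(-28146 - 2939/54) = sqrt(-1522823/54) = I*sqrt(9136938)/18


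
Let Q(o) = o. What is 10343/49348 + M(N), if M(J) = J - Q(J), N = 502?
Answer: 10343/49348 ≈ 0.20959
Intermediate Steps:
M(J) = 0 (M(J) = J - J = 0)
10343/49348 + M(N) = 10343/49348 + 0 = 10343/49348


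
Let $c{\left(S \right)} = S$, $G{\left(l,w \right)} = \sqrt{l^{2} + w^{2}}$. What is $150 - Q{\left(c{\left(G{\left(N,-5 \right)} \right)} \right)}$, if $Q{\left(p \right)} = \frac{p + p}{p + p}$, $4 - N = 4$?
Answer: $149$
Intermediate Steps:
$N = 0$ ($N = 4 - 4 = 0$)
$Q{\left(p \right)} = 1$ ($Q{\left(p \right)} = \frac{2 p}{2 p} = 2 p \frac{1}{2 p} = 1$)
$150 - Q{\left(c{\left(G{\left(N,-5 \right)} \right)} \right)} = 150 - 1 = 149$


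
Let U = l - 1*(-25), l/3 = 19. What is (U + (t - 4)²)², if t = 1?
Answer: 8281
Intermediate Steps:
l = 57 (l = 3*19 = 57)
U = 82 (U = 57 - 1*(-25) = 57 + 25 = 82)
(U + (t - 4)²)² = (82 + (1 - 4)²)² = (82 + (-3)²)² = (82 + 9)² = 91² = 8281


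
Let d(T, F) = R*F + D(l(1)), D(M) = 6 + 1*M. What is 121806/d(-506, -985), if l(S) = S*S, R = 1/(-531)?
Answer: 32339493/2351 ≈ 13756.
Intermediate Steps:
R = -1/531 ≈ -0.0018832
l(S) = S**2
D(M) = 6 + M
d(T, F) = 7 - F/531 (d(T, F) = -F/531 + (6 + 1**2) = -F/531 + (6 + 1) = -F/531 + 7 = 7 - F/531)
121806/d(-506, -985) = 121806/(7 - 1/531*(-985)) = 121806/(7 + 985/531) = 121806/(4702/531) = 121806*(531/4702) = 32339493/2351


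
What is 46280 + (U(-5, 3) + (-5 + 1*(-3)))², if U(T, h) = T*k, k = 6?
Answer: 47724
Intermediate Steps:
U(T, h) = 6*T (U(T, h) = T*6 = 6*T)
46280 + (U(-5, 3) + (-5 + 1*(-3)))² = 46280 + (6*(-5) + (-5 + 1*(-3)))² = 46280 + (-30 + (-5 - 3))² = 46280 + (-30 - 8)² = 46280 + (-38)² = 46280 + 1444 = 47724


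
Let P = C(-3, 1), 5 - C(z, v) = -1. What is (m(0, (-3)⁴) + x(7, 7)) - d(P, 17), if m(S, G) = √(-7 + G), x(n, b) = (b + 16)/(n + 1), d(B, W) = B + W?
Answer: -161/8 + √74 ≈ -11.523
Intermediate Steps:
C(z, v) = 6 (C(z, v) = 5 - 1*(-1) = 5 + 1 = 6)
P = 6
x(n, b) = (16 + b)/(1 + n)
(m(0, (-3)⁴) + x(7, 7)) - d(P, 17) = (√(-7 + (-3)⁴) + (16 + 7)/(1 + 7)) - (6 + 17) = (√(-7 + 81) + 23/8) - 1*23 = (√74 + (⅛)*23) - 23 = (√74 + 23/8) - 23 = (23/8 + √74) - 23 = -161/8 + √74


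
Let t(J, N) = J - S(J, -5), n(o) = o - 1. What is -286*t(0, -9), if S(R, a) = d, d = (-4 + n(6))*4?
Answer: 1144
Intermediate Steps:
n(o) = -1 + o
d = 4 (d = (-4 + (-1 + 6))*4 = (-4 + 5)*4 = 1*4 = 4)
S(R, a) = 4
t(J, N) = -4 + J (t(J, N) = J - 1*4 = J - 4 = -4 + J)
-286*t(0, -9) = -286*(-4 + 0) = -286*(-4) = 1144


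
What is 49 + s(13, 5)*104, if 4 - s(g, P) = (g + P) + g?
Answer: -2759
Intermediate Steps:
s(g, P) = 4 - P - 2*g (s(g, P) = 4 - ((g + P) + g) = 4 - ((P + g) + g) = 4 - (P + 2*g) = 4 + (-P - 2*g) = 4 - P - 2*g)
49 + s(13, 5)*104 = 49 + (4 - 1*5 - 2*13)*104 = 49 + (4 - 5 - 26)*104 = 49 - 27*104 = 49 - 2808 = -2759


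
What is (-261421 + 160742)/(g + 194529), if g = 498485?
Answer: -100679/693014 ≈ -0.14528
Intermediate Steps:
(-261421 + 160742)/(g + 194529) = (-261421 + 160742)/(498485 + 194529) = -100679/693014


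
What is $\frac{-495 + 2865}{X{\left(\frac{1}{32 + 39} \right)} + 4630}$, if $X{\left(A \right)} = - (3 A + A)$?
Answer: $\frac{84135}{164363} \approx 0.51189$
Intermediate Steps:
$X{\left(A \right)} = - 4 A$
$\frac{-495 + 2865}{X{\left(\frac{1}{32 + 39} \right)} + 4630} = \frac{-495 + 2865}{- \frac{4}{32 + 39} + 4630} = \frac{2370}{- \frac{4}{71} + 4630} = \frac{2370}{\frac{328726}{71}} = 2370 \cdot \frac{71}{328726} = \frac{84135}{164363}$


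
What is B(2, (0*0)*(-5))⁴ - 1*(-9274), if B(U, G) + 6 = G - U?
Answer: 13370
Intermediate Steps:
B(U, G) = -6 + G - U (B(U, G) = -6 + (G - U) = -6 + G - U)
B(2, (0*0)*(-5))⁴ - 1*(-9274) = (-6 + (0*0)*(-5) - 1*2)⁴ - 1*(-9274) = (-6 + 0*(-5) - 2)⁴ + 9274 = (-6 + 0 - 2)⁴ + 9274 = (-8)⁴ + 9274 = 4096 + 9274 = 13370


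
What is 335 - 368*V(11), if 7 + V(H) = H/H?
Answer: 2543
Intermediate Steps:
V(H) = -6 (V(H) = -7 + H/H = -7 + 1 = -6)
335 - 368*V(11) = 335 - 368*(-6) = 335 + 2208 = 2543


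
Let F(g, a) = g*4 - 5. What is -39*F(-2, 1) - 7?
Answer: 500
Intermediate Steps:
F(g, a) = -5 + 4*g (F(g, a) = 4*g - 5 = -5 + 4*g)
-39*F(-2, 1) - 7 = -39*(-5 + 4*(-2)) - 7 = -39*(-5 - 8) - 7 = -39*(-13) - 7 = 507 - 7 = 500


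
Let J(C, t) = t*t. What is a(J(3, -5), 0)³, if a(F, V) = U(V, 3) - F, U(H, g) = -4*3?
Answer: -50653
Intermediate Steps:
U(H, g) = -12
J(C, t) = t²
a(F, V) = -12 - F
a(J(3, -5), 0)³ = (-12 - 1*(-5)²)³ = (-12 - 1*25)³ = (-12 - 25)³ = (-37)³ = -50653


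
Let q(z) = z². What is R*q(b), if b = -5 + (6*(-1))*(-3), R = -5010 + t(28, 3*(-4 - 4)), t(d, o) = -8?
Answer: -848042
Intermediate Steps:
R = -5018 (R = -5010 - 8 = -5018)
b = 13 (b = -5 - 6*(-3) = -5 + 18 = 13)
R*q(b) = -5018*13² = -5018*169 = -848042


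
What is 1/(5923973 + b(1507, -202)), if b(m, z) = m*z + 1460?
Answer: 1/5621019 ≈ 1.7790e-7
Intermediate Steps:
b(m, z) = 1460 + m*z
1/(5923973 + b(1507, -202)) = 1/(5923973 + (1460 + 1507*(-202))) = 1/(5923973 + (1460 - 304414)) = 1/(5923973 - 302954) = 1/5621019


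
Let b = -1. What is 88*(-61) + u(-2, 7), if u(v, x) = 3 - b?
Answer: -5364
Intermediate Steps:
u(v, x) = 4 (u(v, x) = 3 - 1*(-1) = 3 + 1 = 4)
88*(-61) + u(-2, 7) = 88*(-61) + 4 = -5368 + 4 = -5364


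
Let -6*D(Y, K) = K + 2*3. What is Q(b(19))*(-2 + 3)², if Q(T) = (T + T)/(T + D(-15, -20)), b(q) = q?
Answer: 57/32 ≈ 1.7813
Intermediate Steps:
D(Y, K) = -1 - K/6 (D(Y, K) = -(K + 2*3)/6 = -(K + 6)/6 = -(6 + K)/6 = -1 - K/6)
Q(T) = 2*T/(7/3 + T) (Q(T) = (T + T)/(T + (-1 - ⅙*(-20))) = (2*T)/(T + (-1 + 10/3)) = (2*T)/(T + 7/3) = (2*T)/(7/3 + T) = 2*T/(7/3 + T))
Q(b(19))*(-2 + 3)² = (6*19/(7 + 3*19))*(-2 + 3)² = (6*19/(7 + 57))*1² = (6*19/64)*1 = (6*19*(1/64))*1 = (57/32)*1 = 57/32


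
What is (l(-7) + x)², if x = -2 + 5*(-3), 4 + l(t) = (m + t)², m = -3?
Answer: 6241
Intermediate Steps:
l(t) = -4 + (-3 + t)²
x = -17 (x = -2 - 15 = -17)
(l(-7) + x)² = ((-4 + (-3 - 7)²) - 17)² = ((-4 + (-10)²) - 17)² = ((-4 + 100) - 17)² = (96 - 17)² = 79² = 6241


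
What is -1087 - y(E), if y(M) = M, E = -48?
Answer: -1039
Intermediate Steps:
-1087 - y(E) = -1087 - 1*(-48) = -1087 + 48 = -1039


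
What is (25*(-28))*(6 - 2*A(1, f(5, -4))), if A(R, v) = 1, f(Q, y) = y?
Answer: -2800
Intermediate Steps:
(25*(-28))*(6 - 2*A(1, f(5, -4))) = (25*(-28))*(6 - 2*1) = -700*(6 - 2) = -700*4 = -2800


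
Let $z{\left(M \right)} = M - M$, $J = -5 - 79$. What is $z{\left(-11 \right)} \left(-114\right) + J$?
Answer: $-84$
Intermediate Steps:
$J = -84$ ($J = -5 - 79 = -84$)
$z{\left(M \right)} = 0$
$z{\left(-11 \right)} \left(-114\right) + J = 0 \left(-114\right) - 84 = 0 - 84 = -84$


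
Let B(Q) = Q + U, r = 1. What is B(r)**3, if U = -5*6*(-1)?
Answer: 29791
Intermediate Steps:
U = 30 (U = -30*(-1) = 30)
B(Q) = 30 + Q (B(Q) = Q + 30 = 30 + Q)
B(r)**3 = (30 + 1)**3 = 31**3 = 29791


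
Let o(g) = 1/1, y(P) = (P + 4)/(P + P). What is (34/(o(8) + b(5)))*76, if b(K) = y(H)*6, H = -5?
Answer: 1615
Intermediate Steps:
y(P) = (4 + P)/(2*P) (y(P) = (4 + P)/((2*P)) = (4 + P)*(1/(2*P)) = (4 + P)/(2*P))
o(g) = 1
b(K) = 3/5 (b(K) = ((1/2)*(4 - 5)/(-5))*6 = ((1/2)*(-1/5)*(-1))*6 = (1/10)*6 = 3/5)
(34/(o(8) + b(5)))*76 = (34/(1 + 3/5))*76 = (34/(8/5))*76 = ((5/8)*34)*76 = (85/4)*76 = 1615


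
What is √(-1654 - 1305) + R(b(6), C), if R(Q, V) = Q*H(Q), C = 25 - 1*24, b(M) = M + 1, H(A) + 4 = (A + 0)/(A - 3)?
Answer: -63/4 + I*√2959 ≈ -15.75 + 54.397*I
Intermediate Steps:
H(A) = -4 + A/(-3 + A) (H(A) = -4 + (A + 0)/(A - 3) = -4 + A/(-3 + A))
b(M) = 1 + M
C = 1 (C = 25 - 24 = 1)
R(Q, V) = 3*Q*(4 - Q)/(-3 + Q) (R(Q, V) = Q*(3*(4 - Q)/(-3 + Q)) = 3*Q*(4 - Q)/(-3 + Q))
√(-1654 - 1305) + R(b(6), C) = √(-1654 - 1305) + 3*(1 + 6)*(4 - (1 + 6))/(-3 + (1 + 6)) = √(-2959) + 3*7*(4 - 1*7)/(-3 + 7) = I*√2959 + 3*7*(4 - 7)/4 = I*√2959 + 3*7*(¼)*(-3) = I*√2959 - 63/4 = -63/4 + I*√2959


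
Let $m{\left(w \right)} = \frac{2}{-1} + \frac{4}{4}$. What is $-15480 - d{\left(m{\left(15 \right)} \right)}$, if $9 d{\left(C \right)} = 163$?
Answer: $- \frac{139483}{9} \approx -15498.0$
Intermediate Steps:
$m{\left(w \right)} = -1$ ($m{\left(w \right)} = 2 \left(-1\right) + 4 \cdot \frac{1}{4} = -2 + 1 = -1$)
$d{\left(C \right)} = \frac{163}{9}$ ($d{\left(C \right)} = \frac{1}{9} \cdot 163 = \frac{163}{9}$)
$-15480 - d{\left(m{\left(15 \right)} \right)} = -15480 - \frac{163}{9} = - \frac{139483}{9}$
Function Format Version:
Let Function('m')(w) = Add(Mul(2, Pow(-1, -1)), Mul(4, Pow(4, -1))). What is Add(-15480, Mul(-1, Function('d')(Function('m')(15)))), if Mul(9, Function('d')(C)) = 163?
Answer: Rational(-139483, 9) ≈ -15498.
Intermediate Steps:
Function('m')(w) = -1 (Function('m')(w) = Add(Mul(2, -1), Mul(4, Rational(1, 4))) = Add(-2, 1) = -1)
Function('d')(C) = Rational(163, 9) (Function('d')(C) = Mul(Rational(1, 9), 163) = Rational(163, 9))
Add(-15480, Mul(-1, Function('d')(Function('m')(15)))) = Add(-15480, Mul(-1, Rational(163, 9))) = Add(-15480, Rational(-163, 9)) = Rational(-139483, 9)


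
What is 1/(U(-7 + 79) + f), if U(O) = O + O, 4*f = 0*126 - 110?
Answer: 2/233 ≈ 0.0085837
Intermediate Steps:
f = -55/2 (f = (0*126 - 110)/4 = (0 - 110)/4 = (¼)*(-110) = -55/2 ≈ -27.500)
U(O) = 2*O
1/(U(-7 + 79) + f) = 1/(2*(-7 + 79) - 55/2) = 1/(2*72 - 55/2) = 1/(144 - 55/2) = 1/(233/2) = 2/233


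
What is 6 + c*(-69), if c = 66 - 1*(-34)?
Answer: -6894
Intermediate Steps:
c = 100 (c = 66 + 34 = 100)
6 + c*(-69) = 6 + 100*(-69) = 6 - 6900 = -6894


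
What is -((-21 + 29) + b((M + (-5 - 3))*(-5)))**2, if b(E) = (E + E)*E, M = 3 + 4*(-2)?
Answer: -71537764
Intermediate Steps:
M = -5 (M = 3 - 8 = -5)
b(E) = 2*E**2 (b(E) = (2*E)*E = 2*E**2)
-((-21 + 29) + b((M + (-5 - 3))*(-5)))**2 = -((-21 + 29) + 2*((-5 + (-5 - 3))*(-5))**2)**2 = -(8 + 2*((-5 - 8)*(-5))**2)**2 = -(8 + 2*(-13*(-5))**2)**2 = -(8 + 2*65**2)**2 = -(8 + 2*4225)**2 = -(8 + 8450)**2 = -1*8458**2 = -1*71537764 = -71537764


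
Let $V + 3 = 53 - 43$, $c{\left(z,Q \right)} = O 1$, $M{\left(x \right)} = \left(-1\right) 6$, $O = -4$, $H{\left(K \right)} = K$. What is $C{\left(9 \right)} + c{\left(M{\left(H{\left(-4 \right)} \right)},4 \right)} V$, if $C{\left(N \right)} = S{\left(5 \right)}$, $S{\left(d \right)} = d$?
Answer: $-23$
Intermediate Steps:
$C{\left(N \right)} = 5$
$M{\left(x \right)} = -6$
$c{\left(z,Q \right)} = -4$ ($c{\left(z,Q \right)} = \left(-4\right) 1 = -4$)
$V = 7$ ($V = -3 + \left(53 - 43\right) = -3 + 10 = 7$)
$C{\left(9 \right)} + c{\left(M{\left(H{\left(-4 \right)} \right)},4 \right)} V = 5 - 28 = -23$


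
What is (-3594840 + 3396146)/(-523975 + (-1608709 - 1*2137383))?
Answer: 198694/4270067 ≈ 0.046532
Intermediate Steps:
(-3594840 + 3396146)/(-523975 + (-1608709 - 1*2137383)) = -198694/(-523975 + (-1608709 - 2137383)) = -198694/(-523975 - 3746092) = -198694/(-4270067) = -198694*(-1/4270067) = 198694/4270067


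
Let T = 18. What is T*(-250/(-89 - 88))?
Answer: 1500/59 ≈ 25.424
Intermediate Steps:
T*(-250/(-89 - 88)) = 18*(-250/(-89 - 88)) = 18*(-250/(-177)) = 18*(-250*(-1/177)) = 18*(250/177) = 1500/59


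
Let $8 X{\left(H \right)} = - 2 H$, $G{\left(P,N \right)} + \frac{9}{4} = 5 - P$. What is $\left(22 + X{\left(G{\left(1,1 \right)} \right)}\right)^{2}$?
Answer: $\frac{119025}{256} \approx 464.94$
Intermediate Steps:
$G{\left(P,N \right)} = \frac{11}{4} - P$ ($G{\left(P,N \right)} = - \frac{9}{4} - \left(-5 + P\right) = \frac{11}{4} - P$)
$X{\left(H \right)} = - \frac{H}{4}$ ($X{\left(H \right)} = \frac{\left(-2\right) H}{8} = - \frac{H}{4}$)
$\left(22 + X{\left(G{\left(1,1 \right)} \right)}\right)^{2} = \left(22 - \frac{\frac{11}{4} - 1}{4}\right)^{2} = \left(22 - \frac{7}{16}\right)^{2} = \left(\frac{345}{16}\right)^{2} = \frac{119025}{256}$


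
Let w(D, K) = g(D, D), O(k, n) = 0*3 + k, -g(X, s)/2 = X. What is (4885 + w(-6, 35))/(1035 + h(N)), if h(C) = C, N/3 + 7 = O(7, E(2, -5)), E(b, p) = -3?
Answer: 4897/1035 ≈ 4.7314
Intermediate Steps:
g(X, s) = -2*X
O(k, n) = k (O(k, n) = 0 + k = k)
N = 0 (N = -21 + 3*7 = -21 + 21 = 0)
w(D, K) = -2*D
(4885 + w(-6, 35))/(1035 + h(N)) = (4885 - 2*(-6))/(1035 + 0) = (4885 + 12)/1035 = 4897*(1/1035) = 4897/1035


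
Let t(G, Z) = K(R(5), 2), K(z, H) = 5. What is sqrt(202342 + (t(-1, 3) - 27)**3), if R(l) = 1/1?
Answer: sqrt(191694) ≈ 437.83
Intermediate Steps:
R(l) = 1
t(G, Z) = 5
sqrt(202342 + (t(-1, 3) - 27)**3) = sqrt(202342 + (5 - 27)**3) = sqrt(202342 + (-22)**3) = sqrt(202342 - 10648) = sqrt(191694)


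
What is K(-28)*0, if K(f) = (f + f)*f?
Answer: 0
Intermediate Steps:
K(f) = 2*f**2 (K(f) = (2*f)*f = 2*f**2)
K(-28)*0 = (2*(-28)**2)*0 = (2*784)*0 = 1568*0 = 0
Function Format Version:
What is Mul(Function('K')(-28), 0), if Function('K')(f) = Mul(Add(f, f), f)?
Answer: 0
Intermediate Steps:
Function('K')(f) = Mul(2, Pow(f, 2)) (Function('K')(f) = Mul(Mul(2, f), f) = Mul(2, Pow(f, 2)))
Mul(Function('K')(-28), 0) = Mul(Mul(2, Pow(-28, 2)), 0) = Mul(Mul(2, 784), 0) = Mul(1568, 0) = 0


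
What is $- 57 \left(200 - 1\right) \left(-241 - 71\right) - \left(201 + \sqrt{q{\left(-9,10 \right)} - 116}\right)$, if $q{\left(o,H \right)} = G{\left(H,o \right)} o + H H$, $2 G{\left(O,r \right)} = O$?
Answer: $3538815 - i \sqrt{61} \approx 3.5388 \cdot 10^{6} - 7.8102 i$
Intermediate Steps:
$G{\left(O,r \right)} = \frac{O}{2}$
$q{\left(o,H \right)} = H^{2} + \frac{H o}{2}$ ($q{\left(o,H \right)} = \frac{H}{2} o + H H = \frac{H o}{2} + H^{2} = H^{2} + \frac{H o}{2}$)
$- 57 \left(200 - 1\right) \left(-241 - 71\right) - \left(201 + \sqrt{q{\left(-9,10 \right)} - 116}\right) = - 57 \left(200 - 1\right) \left(-241 - 71\right) - \left(201 + \sqrt{\frac{1}{2} \cdot 10 \left(-9 + 2 \cdot 10\right) - 116}\right) = - 57 \cdot 199 \left(-312\right) - \left(201 + \sqrt{\frac{1}{2} \cdot 10 \left(-9 + 20\right) - 116}\right) = \left(-57\right) \left(-62088\right) - \left(201 + \sqrt{\frac{1}{2} \cdot 10 \cdot 11 - 116}\right) = 3539016 - \left(201 + \sqrt{55 - 116}\right) = 3539016 - \left(201 + \sqrt{-61}\right) = 3539016 - \left(201 + i \sqrt{61}\right) = 3538815 - i \sqrt{61}$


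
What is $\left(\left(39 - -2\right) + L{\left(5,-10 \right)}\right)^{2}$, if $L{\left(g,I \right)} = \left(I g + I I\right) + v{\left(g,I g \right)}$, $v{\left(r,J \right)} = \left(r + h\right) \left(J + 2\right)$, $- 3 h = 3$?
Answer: $10201$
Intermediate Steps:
$h = -1$ ($h = \left(- \frac{1}{3}\right) 3 = -1$)
$v{\left(r,J \right)} = \left(-1 + r\right) \left(2 + J\right)$ ($v{\left(r,J \right)} = \left(r - 1\right) \left(J + 2\right) = \left(-1 + r\right) \left(2 + J\right)$)
$L{\left(g,I \right)} = -2 + I^{2} + 2 g + I g^{2}$ ($L{\left(g,I \right)} = \left(I g + I I\right) - \left(2 - 2 g + I g - I g g\right) = \left(I g + I^{2}\right) + \left(-2 - I g + 2 g + I g^{2}\right) = \left(I^{2} + I g\right) + \left(-2 + 2 g + I g^{2} - I g\right) = -2 + I^{2} + 2 g + I g^{2}$)
$\left(\left(39 - -2\right) + L{\left(5,-10 \right)}\right)^{2} = \left(\left(39 - -2\right) + \left(-2 + \left(-10\right)^{2} + 2 \cdot 5 - 10 \cdot 5^{2}\right)\right)^{2} = \left(\left(39 + 2\right) + \left(-2 + 100 + 10 - 250\right)\right)^{2} = \left(41 + \left(-2 + 100 + 10 - 250\right)\right)^{2} = \left(41 - 142\right)^{2} = \left(-101\right)^{2} = 10201$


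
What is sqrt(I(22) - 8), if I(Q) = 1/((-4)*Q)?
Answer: I*sqrt(15510)/44 ≈ 2.8304*I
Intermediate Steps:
I(Q) = -1/(4*Q)
sqrt(I(22) - 8) = sqrt(-1/4/22 - 8) = sqrt(-1/4*1/22 - 8) = sqrt(-1/88 - 8) = sqrt(-705/88) = I*sqrt(15510)/44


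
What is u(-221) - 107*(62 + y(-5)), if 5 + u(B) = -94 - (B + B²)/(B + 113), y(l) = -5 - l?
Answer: -169636/27 ≈ -6282.8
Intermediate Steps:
u(B) = -99 - (B + B²)/(113 + B) (u(B) = -5 + (-94 - (B + B²)/(B + 113)) = -5 + (-94 - (B + B²)/(113 + B)) = -99 - (B + B²)/(113 + B))
u(-221) - 107*(62 + y(-5)) = (-11187 - 1*(-221)² - 100*(-221))/(113 - 221) - 107*(62 + (-5 - 1*(-5))) = (-11187 - 1*48841 + 22100)/(-108) - 107*(62 + (-5 + 5)) = -(-11187 - 48841 + 22100)/108 - 107*(62 + 0) = -1/108*(-37928) - 107*62 = 9482/27 - 1*6634 = 9482/27 - 6634 = -169636/27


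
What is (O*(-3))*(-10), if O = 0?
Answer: 0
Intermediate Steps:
(O*(-3))*(-10) = (0*(-3))*(-10) = 0*(-10) = 0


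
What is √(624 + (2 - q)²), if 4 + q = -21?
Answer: √1353 ≈ 36.783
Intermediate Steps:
q = -25 (q = -4 - 21 = -25)
√(624 + (2 - q)²) = √(624 + (2 - 1*(-25))²) = √(624 + (2 + 25)²) = √(624 + 27²) = √(624 + 729) = √1353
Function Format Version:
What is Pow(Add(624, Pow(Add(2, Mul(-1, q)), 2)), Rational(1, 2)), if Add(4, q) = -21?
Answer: Pow(1353, Rational(1, 2)) ≈ 36.783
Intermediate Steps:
q = -25 (q = Add(-4, -21) = -25)
Pow(Add(624, Pow(Add(2, Mul(-1, q)), 2)), Rational(1, 2)) = Pow(Add(624, Pow(Add(2, Mul(-1, -25)), 2)), Rational(1, 2)) = Pow(Add(624, Pow(Add(2, 25), 2)), Rational(1, 2)) = Pow(Add(624, Pow(27, 2)), Rational(1, 2)) = Pow(Add(624, 729), Rational(1, 2)) = Pow(1353, Rational(1, 2))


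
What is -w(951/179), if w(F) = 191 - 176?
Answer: -15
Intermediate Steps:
w(F) = 15
-w(951/179) = -1*15 = -15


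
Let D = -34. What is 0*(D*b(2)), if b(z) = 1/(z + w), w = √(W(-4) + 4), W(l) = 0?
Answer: 0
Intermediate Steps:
w = 2 (w = √(0 + 4) = √4 = 2)
b(z) = 1/(2 + z) (b(z) = 1/(z + 2) = 1/(2 + z))
0*(D*b(2)) = 0*(-34/(2 + 2)) = 0*(-34/4) = 0*(-34*¼) = 0*(-17/2) = 0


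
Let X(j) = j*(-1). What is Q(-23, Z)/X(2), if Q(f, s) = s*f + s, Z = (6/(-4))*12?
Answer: -198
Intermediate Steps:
X(j) = -j
Z = -18 (Z = (6*(-¼))*12 = -3/2*12 = -18)
Q(f, s) = s + f*s (Q(f, s) = f*s + s = s + f*s)
Q(-23, Z)/X(2) = (-18*(1 - 23))/((-1*2)) = -18*(-22)/(-2) = 396*(-½) = -198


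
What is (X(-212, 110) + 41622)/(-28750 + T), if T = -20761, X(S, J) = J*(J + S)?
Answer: -30402/49511 ≈ -0.61405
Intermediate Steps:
(X(-212, 110) + 41622)/(-28750 + T) = (110*(110 - 212) + 41622)/(-28750 - 20761) = (110*(-102) + 41622)/(-49511) = (-11220 + 41622)*(-1/49511) = 30402*(-1/49511) = -30402/49511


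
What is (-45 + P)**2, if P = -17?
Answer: 3844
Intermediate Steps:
(-45 + P)**2 = (-45 - 17)**2 = (-62)**2 = 3844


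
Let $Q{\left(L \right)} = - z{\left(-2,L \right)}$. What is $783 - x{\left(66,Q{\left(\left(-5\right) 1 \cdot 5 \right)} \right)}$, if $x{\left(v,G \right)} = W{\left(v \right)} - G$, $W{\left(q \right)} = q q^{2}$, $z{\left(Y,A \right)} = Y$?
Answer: $-286711$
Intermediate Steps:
$W{\left(q \right)} = q^{3}$
$Q{\left(L \right)} = 2$ ($Q{\left(L \right)} = \left(-1\right) \left(-2\right) = 2$)
$x{\left(v,G \right)} = v^{3} - G$
$783 - x{\left(66,Q{\left(\left(-5\right) 1 \cdot 5 \right)} \right)} = 783 - \left(66^{3} - 2\right) = 783 - \left(287496 - 2\right) = 783 - 287494 = -286711$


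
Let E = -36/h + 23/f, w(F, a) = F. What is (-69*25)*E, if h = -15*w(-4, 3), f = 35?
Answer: -690/7 ≈ -98.571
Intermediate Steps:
h = 60 (h = -15*(-4) = 60)
E = 2/35 (E = -36/60 + 23/35 = -36*1/60 + 23*(1/35) = -⅗ + 23/35 = 2/35 ≈ 0.057143)
(-69*25)*E = -69*25*(2/35) = -1725*2/35 = -690/7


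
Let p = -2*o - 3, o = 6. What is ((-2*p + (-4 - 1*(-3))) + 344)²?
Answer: 139129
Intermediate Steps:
p = -15 (p = -2*6 - 3 = -12 - 3 = -15)
((-2*p + (-4 - 1*(-3))) + 344)² = ((-2*(-15) + (-4 - 1*(-3))) + 344)² = ((30 + (-4 + 3)) + 344)² = ((30 - 1) + 344)² = (29 + 344)² = 373² = 139129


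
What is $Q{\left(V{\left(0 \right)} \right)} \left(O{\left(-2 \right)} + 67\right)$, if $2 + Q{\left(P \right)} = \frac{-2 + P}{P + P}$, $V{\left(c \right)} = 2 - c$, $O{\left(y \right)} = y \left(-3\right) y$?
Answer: $-110$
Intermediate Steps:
$O{\left(y \right)} = - 3 y^{2}$ ($O{\left(y \right)} = - 3 y y = - 3 y^{2}$)
$Q{\left(P \right)} = -2 + \frac{-2 + P}{2 P}$ ($Q{\left(P \right)} = -2 + \frac{-2 + P}{P + P} = -2 + \frac{-2 + P}{2 P}$)
$Q{\left(V{\left(0 \right)} \right)} \left(O{\left(-2 \right)} + 67\right) = \left(- \frac{3}{2} - \frac{1}{2 - 0}\right) \left(- 3 \left(-2\right)^{2} + 67\right) = \left(- \frac{3}{2} - \frac{1}{2 + 0}\right) \left(\left(-3\right) 4 + 67\right) = \left(- \frac{3}{2} - \frac{1}{2}\right) \left(-12 + 67\right) = \left(- \frac{3}{2} - \frac{1}{2}\right) 55 = \left(-2\right) 55 = -110$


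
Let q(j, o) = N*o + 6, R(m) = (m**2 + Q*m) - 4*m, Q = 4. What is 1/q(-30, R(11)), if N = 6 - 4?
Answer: 1/248 ≈ 0.0040323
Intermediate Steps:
R(m) = m**2 (R(m) = (m**2 + 4*m) - 4*m = m**2)
N = 2
q(j, o) = 6 + 2*o (q(j, o) = 2*o + 6 = 6 + 2*o)
1/q(-30, R(11)) = 1/(6 + 2*11**2) = 1/(6 + 2*121) = 1/(6 + 242) = 1/248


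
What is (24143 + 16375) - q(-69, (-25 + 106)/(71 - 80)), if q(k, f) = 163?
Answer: 40355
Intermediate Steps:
(24143 + 16375) - q(-69, (-25 + 106)/(71 - 80)) = (24143 + 16375) - 1*163 = 40518 - 163 = 40355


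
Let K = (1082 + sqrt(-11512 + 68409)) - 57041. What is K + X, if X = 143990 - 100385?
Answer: -12354 + sqrt(56897) ≈ -12115.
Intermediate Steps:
X = 43605
K = -55959 + sqrt(56897) (K = (1082 + sqrt(56897)) - 57041 = -55959 + sqrt(56897) ≈ -55721.)
K + X = (-55959 + sqrt(56897)) + 43605 = -12354 + sqrt(56897)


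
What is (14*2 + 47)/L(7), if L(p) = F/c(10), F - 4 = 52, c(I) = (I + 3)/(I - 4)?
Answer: 325/112 ≈ 2.9018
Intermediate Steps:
c(I) = (3 + I)/(-4 + I)
F = 56 (F = 4 + 52 = 56)
L(p) = 336/13 (L(p) = 56/(((3 + 10)/(-4 + 10))) = 56/((13/6)) = 56/(((⅙)*13)) = 56/(13/6) = 56*(6/13) = 336/13)
(14*2 + 47)/L(7) = (14*2 + 47)/(336/13) = (28 + 47)*(13/336) = 75*(13/336) = 325/112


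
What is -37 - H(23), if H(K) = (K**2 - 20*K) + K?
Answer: -129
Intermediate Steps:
H(K) = K**2 - 19*K
-37 - H(23) = -37 - 23*(-19 + 23) = -37 - 23*4 = -37 - 1*92 = -37 - 92 = -129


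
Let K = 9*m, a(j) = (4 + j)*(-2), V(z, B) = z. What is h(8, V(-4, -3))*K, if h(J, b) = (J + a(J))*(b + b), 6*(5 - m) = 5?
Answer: 4800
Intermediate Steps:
a(j) = -8 - 2*j
m = 25/6 (m = 5 - 1/6*5 = 5 - 5/6 = 25/6 ≈ 4.1667)
h(J, b) = 2*b*(-8 - J) (h(J, b) = (J + (-8 - 2*J))*(b + b) = (-8 - J)*(2*b) = 2*b*(-8 - J))
K = 75/2 (K = 9*(25/6) = 75/2 ≈ 37.500)
h(8, V(-4, -3))*K = (2*(-4)*(-8 - 1*8))*(75/2) = (2*(-4)*(-8 - 8))*(75/2) = (2*(-4)*(-16))*(75/2) = 128*(75/2) = 4800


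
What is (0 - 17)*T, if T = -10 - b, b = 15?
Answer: 425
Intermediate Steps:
T = -25 (T = -10 - 1*15 = -10 - 15 = -25)
(0 - 17)*T = (0 - 17)*(-25) = -17*(-25) = 425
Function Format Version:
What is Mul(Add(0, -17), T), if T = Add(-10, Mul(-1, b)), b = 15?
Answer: 425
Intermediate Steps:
T = -25 (T = Add(-10, Mul(-1, 15)) = Add(-10, -15) = -25)
Mul(Add(0, -17), T) = Mul(Add(0, -17), -25) = Mul(-17, -25) = 425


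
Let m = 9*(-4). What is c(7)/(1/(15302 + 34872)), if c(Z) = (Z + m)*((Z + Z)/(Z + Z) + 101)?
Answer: -148414692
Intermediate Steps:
m = -36
c(Z) = -3672 + 102*Z (c(Z) = (Z - 36)*((Z + Z)/(Z + Z) + 101) = (-36 + Z)*((2*Z)/((2*Z)) + 101) = (-36 + Z)*((2*Z)*(1/(2*Z)) + 101) = (-36 + Z)*(1 + 101) = (-36 + Z)*102 = -3672 + 102*Z)
c(7)/(1/(15302 + 34872)) = (-3672 + 102*7)/(1/(15302 + 34872)) = (-3672 + 714)/(1/50174) = -2958/1/50174 = -2958*50174 = -148414692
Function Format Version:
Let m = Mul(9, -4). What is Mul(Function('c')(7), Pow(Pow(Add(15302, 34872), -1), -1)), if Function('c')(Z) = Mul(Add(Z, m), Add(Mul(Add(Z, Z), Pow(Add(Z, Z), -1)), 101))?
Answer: -148414692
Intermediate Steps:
m = -36
Function('c')(Z) = Add(-3672, Mul(102, Z)) (Function('c')(Z) = Mul(Add(Z, -36), Add(Mul(Add(Z, Z), Pow(Add(Z, Z), -1)), 101)) = Mul(Add(-36, Z), Add(Mul(Mul(2, Z), Pow(Mul(2, Z), -1)), 101)) = Mul(Add(-36, Z), Add(Mul(Mul(2, Z), Mul(Rational(1, 2), Pow(Z, -1))), 101)) = Mul(Add(-36, Z), Add(1, 101)) = Mul(Add(-36, Z), 102) = Add(-3672, Mul(102, Z)))
Mul(Function('c')(7), Pow(Pow(Add(15302, 34872), -1), -1)) = Mul(Add(-3672, Mul(102, 7)), Pow(Pow(Add(15302, 34872), -1), -1)) = Mul(Add(-3672, 714), Pow(Pow(50174, -1), -1)) = Mul(-2958, Pow(Rational(1, 50174), -1)) = Mul(-2958, 50174) = -148414692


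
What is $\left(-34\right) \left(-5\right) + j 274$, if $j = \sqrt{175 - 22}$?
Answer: $170 + 822 \sqrt{17} \approx 3559.2$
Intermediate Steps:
$j = 3 \sqrt{17}$ ($j = \sqrt{153} = 3 \sqrt{17} \approx 12.369$)
$\left(-34\right) \left(-5\right) + j 274 = \left(-34\right) \left(-5\right) + 3 \sqrt{17} \cdot 274 = 170 + 822 \sqrt{17}$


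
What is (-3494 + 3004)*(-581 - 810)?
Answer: 681590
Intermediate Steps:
(-3494 + 3004)*(-581 - 810) = -490*(-1391) = 681590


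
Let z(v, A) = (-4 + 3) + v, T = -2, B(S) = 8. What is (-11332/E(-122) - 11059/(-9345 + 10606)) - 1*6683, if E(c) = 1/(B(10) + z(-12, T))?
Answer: 63009938/1261 ≈ 49968.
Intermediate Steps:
z(v, A) = -1 + v
E(c) = -1/5 (E(c) = 1/(8 + (-1 - 12)) = 1/(8 - 13) = 1/(-5) = -1/5)
(-11332/E(-122) - 11059/(-9345 + 10606)) - 1*6683 = (-11332/(-1/5) - 11059/(-9345 + 10606)) - 1*6683 = (-11332*(-5) - 11059/1261) - 6683 = (56660 - 11059*1/1261) - 6683 = (56660 - 11059/1261) - 6683 = 71437201/1261 - 6683 = 63009938/1261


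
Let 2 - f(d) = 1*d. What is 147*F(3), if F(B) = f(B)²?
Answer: 147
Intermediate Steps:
f(d) = 2 - d
F(B) = (2 - B)²
147*F(3) = 147*(-2 + 3)² = 147*1² = 147*1 = 147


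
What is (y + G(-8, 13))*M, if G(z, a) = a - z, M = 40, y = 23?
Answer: 1760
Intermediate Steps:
(y + G(-8, 13))*M = (23 + (13 - 1*(-8)))*40 = (23 + (13 + 8))*40 = (23 + 21)*40 = 44*40 = 1760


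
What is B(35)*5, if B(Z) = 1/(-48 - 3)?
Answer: -5/51 ≈ -0.098039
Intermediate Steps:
B(Z) = -1/51 (B(Z) = 1/(-51) = -1/51)
B(35)*5 = -1/51*5 = -5/51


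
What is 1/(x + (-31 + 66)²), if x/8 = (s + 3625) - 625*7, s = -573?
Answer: -1/9359 ≈ -0.00010685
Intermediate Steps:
x = -10584 (x = 8*((-573 + 3625) - 625*7) = 8*(3052 - 4375) = 8*(-1323) = -10584)
1/(x + (-31 + 66)²) = 1/(-10584 + (-31 + 66)²) = 1/(-10584 + 35²) = 1/(-10584 + 1225) = 1/(-9359) = -1/9359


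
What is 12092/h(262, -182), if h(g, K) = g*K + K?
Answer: -6046/23933 ≈ -0.25262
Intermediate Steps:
h(g, K) = K + K*g (h(g, K) = K*g + K = K + K*g)
12092/h(262, -182) = 12092/((-182*(1 + 262))) = 12092/((-182*263)) = 12092/(-47866) = 12092*(-1/47866) = -6046/23933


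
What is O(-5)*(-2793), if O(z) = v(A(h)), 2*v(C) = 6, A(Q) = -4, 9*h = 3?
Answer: -8379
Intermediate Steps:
h = ⅓ (h = (⅑)*3 = ⅓ ≈ 0.33333)
v(C) = 3 (v(C) = (½)*6 = 3)
O(z) = 3
O(-5)*(-2793) = 3*(-2793) = -8379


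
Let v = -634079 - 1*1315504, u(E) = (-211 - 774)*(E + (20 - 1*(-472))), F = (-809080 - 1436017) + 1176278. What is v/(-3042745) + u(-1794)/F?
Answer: -606159275891/1084047889385 ≈ -0.55916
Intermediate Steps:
F = -1068819 (F = -2245097 + 1176278 = -1068819)
u(E) = -484620 - 985*E (u(E) = -985*(E + (20 + 472)) = -985*(E + 492) = -985*(492 + E) = -484620 - 985*E)
v = -1949583 (v = -634079 - 1315504 = -1949583)
v/(-3042745) + u(-1794)/F = -1949583/(-3042745) + (-484620 - 985*(-1794))/(-1068819) = -1949583*(-1/3042745) + (-484620 + 1767090)*(-1/1068819) = 1949583/3042745 + 1282470*(-1/1068819) = 1949583/3042745 - 427490/356273 = -606159275891/1084047889385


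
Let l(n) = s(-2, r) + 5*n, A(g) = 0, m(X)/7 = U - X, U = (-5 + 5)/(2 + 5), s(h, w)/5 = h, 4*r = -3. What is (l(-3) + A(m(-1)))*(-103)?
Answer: 2575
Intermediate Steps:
r = -¾ (r = (¼)*(-3) = -¾ ≈ -0.75000)
s(h, w) = 5*h
U = 0 (U = 0/7 = 0*(⅐) = 0)
m(X) = -7*X (m(X) = 7*(0 - X) = 7*(-X) = -7*X)
l(n) = -10 + 5*n (l(n) = 5*(-2) + 5*n = -10 + 5*n)
(l(-3) + A(m(-1)))*(-103) = ((-10 + 5*(-3)) + 0)*(-103) = ((-10 - 15) + 0)*(-103) = (-25 + 0)*(-103) = -25*(-103) = 2575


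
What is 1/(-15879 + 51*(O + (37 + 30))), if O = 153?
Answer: -1/4659 ≈ -0.00021464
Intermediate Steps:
1/(-15879 + 51*(O + (37 + 30))) = 1/(-15879 + 51*(153 + (37 + 30))) = 1/(-15879 + 51*(153 + 67)) = 1/(-15879 + 51*220) = 1/(-15879 + 11220) = 1/(-4659) = -1/4659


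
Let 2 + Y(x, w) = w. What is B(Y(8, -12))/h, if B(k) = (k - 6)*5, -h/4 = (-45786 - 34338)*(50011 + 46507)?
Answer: -25/7733408232 ≈ -3.2327e-9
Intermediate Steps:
Y(x, w) = -2 + w
h = 30933632928 (h = -4*(-45786 - 34338)*(50011 + 46507) = -(-320496)*96518 = -4*(-7733408232) = 30933632928)
B(k) = -30 + 5*k (B(k) = (-6 + k)*5 = -30 + 5*k)
B(Y(8, -12))/h = (-30 + 5*(-2 - 12))/30933632928 = (-30 + 5*(-14))*(1/30933632928) = (-30 - 70)*(1/30933632928) = -100*1/30933632928 = -25/7733408232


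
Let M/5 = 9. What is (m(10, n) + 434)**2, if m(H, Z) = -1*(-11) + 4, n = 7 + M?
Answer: 201601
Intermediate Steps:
M = 45 (M = 5*9 = 45)
n = 52 (n = 7 + 45 = 52)
m(H, Z) = 15 (m(H, Z) = 11 + 4 = 15)
(m(10, n) + 434)**2 = (15 + 434)**2 = 449**2 = 201601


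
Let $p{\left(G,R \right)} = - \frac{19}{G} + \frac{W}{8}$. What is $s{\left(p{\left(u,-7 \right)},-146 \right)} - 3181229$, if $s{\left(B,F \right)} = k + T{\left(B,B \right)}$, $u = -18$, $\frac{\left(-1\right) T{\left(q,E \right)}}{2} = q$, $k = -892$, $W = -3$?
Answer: $- \frac{114556405}{36} \approx -3.1821 \cdot 10^{6}$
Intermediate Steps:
$T{\left(q,E \right)} = - 2 q$
$p{\left(G,R \right)} = - \frac{3}{8} - \frac{19}{G}$ ($p{\left(G,R \right)} = - \frac{19}{G} - \frac{3}{8} = - \frac{3}{8} - \frac{19}{G}$)
$s{\left(B,F \right)} = -892 - 2 B$
$s{\left(p{\left(u,-7 \right)},-146 \right)} - 3181229 = \left(-892 - 2 \left(- \frac{3}{8} - \frac{19}{-18}\right)\right) - 3181229 = \left(-892 - 2 \left(- \frac{3}{8} - - \frac{19}{18}\right)\right) - 3181229 = \left(-892 - 2 \left(- \frac{3}{8} + \frac{19}{18}\right)\right) - 3181229 = \left(-892 - \frac{49}{36}\right) - 3181229 = - \frac{32161}{36} - 3181229 = - \frac{114556405}{36}$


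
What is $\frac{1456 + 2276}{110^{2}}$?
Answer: $\frac{933}{3025} \approx 0.30843$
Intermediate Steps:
$\frac{1456 + 2276}{110^{2}} = \frac{3732}{12100} = 3732 \cdot \frac{1}{12100} = \frac{933}{3025}$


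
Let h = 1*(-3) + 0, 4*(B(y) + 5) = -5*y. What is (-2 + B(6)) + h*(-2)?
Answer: -17/2 ≈ -8.5000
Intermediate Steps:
B(y) = -5 - 5*y/4 (B(y) = -5 + (-5*y)/4 = -5 - 5*y/4)
h = -3 (h = -3 + 0 = -3)
(-2 + B(6)) + h*(-2) = (-2 + (-5 - 5/4*6)) - 3*(-2) = (-2 + (-5 - 15/2)) + 6 = (-2 - 25/2) + 6 = -29/2 + 6 = -17/2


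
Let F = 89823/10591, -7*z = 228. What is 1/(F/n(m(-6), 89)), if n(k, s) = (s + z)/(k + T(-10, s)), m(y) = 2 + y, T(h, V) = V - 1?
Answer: 7565/95508 ≈ 0.079208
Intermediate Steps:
T(h, V) = -1 + V
z = -228/7 (z = -⅐*228 = -228/7 ≈ -32.571)
n(k, s) = (-228/7 + s)/(-1 + k + s) (n(k, s) = (s - 228/7)/(k + (-1 + s)) = (-228/7 + s)/(-1 + k + s))
F = 89823/10591 (F = 89823*(1/10591) = 89823/10591 ≈ 8.4811)
1/(F/n(m(-6), 89)) = 1/(89823/(10591*(((-228/7 + 89)/(-1 + (2 - 6) + 89))))) = 1/(89823/(10591*(((395/7)/(-1 - 4 + 89))))) = 1/(89823/(10591*(((395/7)/84)))) = 1/(89823/(10591*(((1/84)*(395/7))))) = 1/(89823/(10591*(395/588))) = 1/((89823/10591)*(588/395)) = 1/(95508/7565) = 7565/95508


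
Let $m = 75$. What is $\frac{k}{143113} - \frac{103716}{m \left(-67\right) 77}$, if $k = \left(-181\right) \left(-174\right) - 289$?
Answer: $\frac{133915933}{275492525} \approx 0.4861$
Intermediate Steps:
$k = 31205$ ($k = 31494 - 289 = 31205$)
$\frac{k}{143113} - \frac{103716}{m \left(-67\right) 77} = \frac{31205}{143113} - \frac{103716}{75 \left(-67\right) 77} = 31205 \cdot \frac{1}{143113} - \frac{103716}{\left(-5025\right) 77} = \frac{31205}{143113} - \frac{103716}{-386925} = \frac{31205}{143113} - - \frac{516}{1925} = \frac{31205}{143113} + \frac{516}{1925} = \frac{133915933}{275492525}$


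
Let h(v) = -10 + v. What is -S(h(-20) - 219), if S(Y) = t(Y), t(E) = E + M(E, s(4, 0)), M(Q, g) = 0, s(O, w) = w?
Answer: 249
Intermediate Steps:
t(E) = E (t(E) = E + 0 = E)
S(Y) = Y
-S(h(-20) - 219) = -((-10 - 20) - 219) = -(-30 - 219) = -1*(-249) = 249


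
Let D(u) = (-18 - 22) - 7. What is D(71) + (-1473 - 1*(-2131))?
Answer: 611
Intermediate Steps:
D(u) = -47 (D(u) = -40 - 7 = -47)
D(71) + (-1473 - 1*(-2131)) = -47 + (-1473 - 1*(-2131)) = -47 + (-1473 + 2131) = -47 + 658 = 611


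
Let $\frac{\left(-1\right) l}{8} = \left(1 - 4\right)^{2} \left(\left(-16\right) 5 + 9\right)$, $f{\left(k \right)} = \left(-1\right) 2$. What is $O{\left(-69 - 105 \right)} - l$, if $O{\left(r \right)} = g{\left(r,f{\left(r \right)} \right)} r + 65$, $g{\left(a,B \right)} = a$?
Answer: $25229$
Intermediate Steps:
$f{\left(k \right)} = -2$
$O{\left(r \right)} = 65 + r^{2}$ ($O{\left(r \right)} = r r + 65 = r^{2} + 65 = 65 + r^{2}$)
$l = 5112$ ($l = - 8 \left(1 - 4\right)^{2} \left(\left(-16\right) 5 + 9\right) = - 8 \left(-3\right)^{2} \left(-80 + 9\right) = - 8 \cdot 9 \left(-71\right) = \left(-8\right) \left(-639\right) = 5112$)
$O{\left(-69 - 105 \right)} - l = \left(65 + \left(-69 - 105\right)^{2}\right) - 5112 = \left(65 + \left(-174\right)^{2}\right) - 5112 = \left(65 + 30276\right) - 5112 = 30341 - 5112 = 25229$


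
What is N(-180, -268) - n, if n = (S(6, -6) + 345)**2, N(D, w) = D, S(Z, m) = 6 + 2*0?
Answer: -123381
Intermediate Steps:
S(Z, m) = 6 (S(Z, m) = 6 + 0 = 6)
n = 123201 (n = (6 + 345)**2 = 351**2 = 123201)
N(-180, -268) - n = -180 - 1*123201 = -180 - 123201 = -123381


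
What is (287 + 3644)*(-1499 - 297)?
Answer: -7060076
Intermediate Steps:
(287 + 3644)*(-1499 - 297) = 3931*(-1796) = -7060076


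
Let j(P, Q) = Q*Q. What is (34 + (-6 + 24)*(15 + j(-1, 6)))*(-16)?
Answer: -15232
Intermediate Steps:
j(P, Q) = Q²
(34 + (-6 + 24)*(15 + j(-1, 6)))*(-16) = (34 + (-6 + 24)*(15 + 6²))*(-16) = (34 + 18*(15 + 36))*(-16) = (34 + 18*51)*(-16) = (34 + 918)*(-16) = 952*(-16) = -15232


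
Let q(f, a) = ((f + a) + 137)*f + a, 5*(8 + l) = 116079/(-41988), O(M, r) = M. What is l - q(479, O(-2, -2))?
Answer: -20581996453/69980 ≈ -2.9411e+5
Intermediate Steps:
l = -598533/69980 (l = -8 + (116079/(-41988))/5 = -8 + (116079*(-1/41988))/5 = -8 + (⅕)*(-38693/13996) = -8 - 38693/69980 = -598533/69980 ≈ -8.5529)
q(f, a) = a + f*(137 + a + f) (q(f, a) = ((a + f) + 137)*f + a = (137 + a + f)*f + a = f*(137 + a + f) + a = a + f*(137 + a + f))
l - q(479, O(-2, -2)) = -598533/69980 - (-2 + 479² + 137*479 - 2*479) = -598533/69980 - (-2 + 229441 + 65623 - 958) = -598533/69980 - 1*294104 = -598533/69980 - 294104 = -20581996453/69980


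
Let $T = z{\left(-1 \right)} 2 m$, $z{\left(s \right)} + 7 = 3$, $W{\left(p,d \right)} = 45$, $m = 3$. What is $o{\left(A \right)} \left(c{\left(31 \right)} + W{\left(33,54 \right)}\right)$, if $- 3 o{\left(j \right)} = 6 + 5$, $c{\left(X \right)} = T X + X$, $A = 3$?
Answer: $\frac{7348}{3} \approx 2449.3$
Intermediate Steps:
$z{\left(s \right)} = -4$ ($z{\left(s \right)} = -7 + 3 = -4$)
$T = -24$ ($T = \left(-4\right) 2 \cdot 3 = \left(-8\right) 3 = -24$)
$c{\left(X \right)} = - 23 X$ ($c{\left(X \right)} = - 24 X + X = - 23 X$)
$o{\left(j \right)} = - \frac{11}{3}$ ($o{\left(j \right)} = - \frac{6 + 5}{3} = \left(- \frac{1}{3}\right) 11 = - \frac{11}{3}$)
$o{\left(A \right)} \left(c{\left(31 \right)} + W{\left(33,54 \right)}\right) = - \frac{11 \left(\left(-23\right) 31 + 45\right)}{3} = - \frac{11 \left(-713 + 45\right)}{3} = \left(- \frac{11}{3}\right) \left(-668\right) = \frac{7348}{3}$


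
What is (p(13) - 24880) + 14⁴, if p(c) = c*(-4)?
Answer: 13484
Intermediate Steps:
p(c) = -4*c
(p(13) - 24880) + 14⁴ = (-4*13 - 24880) + 14⁴ = (-52 - 24880) + 38416 = -24932 + 38416 = 13484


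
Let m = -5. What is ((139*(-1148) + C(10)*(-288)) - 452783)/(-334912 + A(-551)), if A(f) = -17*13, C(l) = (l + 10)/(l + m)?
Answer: 613507/335133 ≈ 1.8306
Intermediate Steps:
C(l) = (10 + l)/(-5 + l) (C(l) = (l + 10)/(l - 5) = (10 + l)/(-5 + l))
A(f) = -221
((139*(-1148) + C(10)*(-288)) - 452783)/(-334912 + A(-551)) = ((139*(-1148) + ((10 + 10)/(-5 + 10))*(-288)) - 452783)/(-334912 - 221) = ((-159572 + (20/5)*(-288)) - 452783)/(-335133) = ((-159572 + ((⅕)*20)*(-288)) - 452783)*(-1/335133) = ((-159572 + 4*(-288)) - 452783)*(-1/335133) = ((-159572 - 1152) - 452783)*(-1/335133) = (-160724 - 452783)*(-1/335133) = -613507*(-1/335133) = 613507/335133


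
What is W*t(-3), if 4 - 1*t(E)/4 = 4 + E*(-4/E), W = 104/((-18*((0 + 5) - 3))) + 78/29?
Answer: -832/261 ≈ -3.1877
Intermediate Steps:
W = -52/261 (W = 104/((-18*(5 - 3))) + 78*(1/29) = 104/((-18*2)) + 78/29 = 104/(-36) + 78/29 = 104*(-1/36) + 78/29 = -26/9 + 78/29 = -52/261 ≈ -0.19923)
t(E) = 16 (t(E) = 16 - 4*(4 + E*(-4/E)) = 16 - 4*(4 - 4) = 16 - 4*0 = 16 + 0 = 16)
W*t(-3) = -52/261*16 = -832/261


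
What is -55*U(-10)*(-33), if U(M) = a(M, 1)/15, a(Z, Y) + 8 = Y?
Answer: -847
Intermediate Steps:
a(Z, Y) = -8 + Y
U(M) = -7/15 (U(M) = (-8 + 1)/15 = -7*1/15 = -7/15)
-55*U(-10)*(-33) = -55*(-7/15)*(-33) = (77/3)*(-33) = -847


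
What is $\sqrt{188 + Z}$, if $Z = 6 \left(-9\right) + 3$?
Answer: $\sqrt{137} \approx 11.705$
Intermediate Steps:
$Z = -51$ ($Z = -54 + 3 = -51$)
$\sqrt{188 + Z} = \sqrt{188 - 51} = \sqrt{137}$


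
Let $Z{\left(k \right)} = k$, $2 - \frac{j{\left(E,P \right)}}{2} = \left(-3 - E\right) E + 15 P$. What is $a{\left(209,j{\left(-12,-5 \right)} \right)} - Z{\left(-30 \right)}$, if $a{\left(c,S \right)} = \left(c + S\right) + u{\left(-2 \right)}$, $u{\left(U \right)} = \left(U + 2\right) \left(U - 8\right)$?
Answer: $609$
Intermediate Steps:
$j{\left(E,P \right)} = 4 - 30 P - 2 E \left(-3 - E\right)$ ($j{\left(E,P \right)} = 4 - 2 \left(\left(-3 - E\right) E + 15 P\right) = 4 - 2 \left(E \left(-3 - E\right) + 15 P\right) = 4 - 2 \left(15 P + E \left(-3 - E\right)\right) = 4 - \left(30 P + 2 E \left(-3 - E\right)\right) = 4 - 30 P - 2 E \left(-3 - E\right)$)
$u{\left(U \right)} = \left(-8 + U\right) \left(2 + U\right)$ ($u{\left(U \right)} = \left(2 + U\right) \left(-8 + U\right) = \left(-8 + U\right) \left(2 + U\right)$)
$a{\left(c,S \right)} = S + c$ ($a{\left(c,S \right)} = \left(c + S\right) - \left(4 - 4\right) = \left(S + c\right) + \left(-16 + 4 + 12\right) = \left(S + c\right) + 0 = S + c$)
$a{\left(209,j{\left(-12,-5 \right)} \right)} - Z{\left(-30 \right)} = \left(\left(4 - -150 + 2 \left(-12\right)^{2} + 6 \left(-12\right)\right) + 209\right) - -30 = \left(\left(4 + 150 + 2 \cdot 144 - 72\right) + 209\right) + 30 = \left(\left(4 + 150 + 288 - 72\right) + 209\right) + 30 = \left(370 + 209\right) + 30 = 579 + 30 = 609$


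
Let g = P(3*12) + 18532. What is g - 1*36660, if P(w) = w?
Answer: -18092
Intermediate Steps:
g = 18568 (g = 3*12 + 18532 = 36 + 18532 = 18568)
g - 1*36660 = 18568 - 1*36660 = 18568 - 36660 = -18092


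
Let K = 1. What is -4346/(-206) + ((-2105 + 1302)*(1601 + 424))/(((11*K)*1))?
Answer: -15223802/103 ≈ -1.4780e+5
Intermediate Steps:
-4346/(-206) + ((-2105 + 1302)*(1601 + 424))/(((11*K)*1)) = -4346/(-206) + ((-2105 + 1302)*(1601 + 424))/(((11*1)*1)) = -4346*(-1/206) + (-803*2025)/((11*1)) = 2173/103 - 1626075/11 = 2173/103 - 1626075*1/11 = 2173/103 - 147825 = -15223802/103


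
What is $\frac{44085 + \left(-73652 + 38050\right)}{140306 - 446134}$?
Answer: $- \frac{8483}{305828} \approx -0.027738$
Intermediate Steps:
$\frac{44085 + \left(-73652 + 38050\right)}{140306 - 446134} = \frac{44085 - 35602}{-305828} = 8483 \left(- \frac{1}{305828}\right) = - \frac{8483}{305828}$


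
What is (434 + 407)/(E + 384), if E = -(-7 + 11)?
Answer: 841/380 ≈ 2.2132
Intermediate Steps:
E = -4 (E = -1*4 = -4)
(434 + 407)/(E + 384) = (434 + 407)/(-4 + 384) = 841/380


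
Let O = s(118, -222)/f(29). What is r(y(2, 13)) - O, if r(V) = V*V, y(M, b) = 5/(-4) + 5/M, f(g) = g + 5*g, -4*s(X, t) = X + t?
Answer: 1967/1392 ≈ 1.4131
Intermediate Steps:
s(X, t) = -X/4 - t/4 (s(X, t) = -(X + t)/4 = -X/4 - t/4)
f(g) = 6*g
y(M, b) = -5/4 + 5/M (y(M, b) = 5*(-¼) + 5/M = -5/4 + 5/M)
r(V) = V²
O = 13/87 (O = (-¼*118 - ¼*(-222))/((6*29)) = (-59/2 + 111/2)/174 = 26*(1/174) = 13/87 ≈ 0.14943)
r(y(2, 13)) - O = (-5/4 + 5/2)² - 1*13/87 = (-5/4 + 5*(½))² - 13/87 = (-5/4 + 5/2)² - 13/87 = (5/4)² - 13/87 = 25/16 - 13/87 = 1967/1392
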